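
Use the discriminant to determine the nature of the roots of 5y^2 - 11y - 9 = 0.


D = b^2 - 4ac = (-11)^2 - 4(5)(-9) = 121 + 180 = 301
Since D > 0: two distinct irrational roots


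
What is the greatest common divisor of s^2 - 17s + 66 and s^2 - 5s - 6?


Factor each:
  s^2 - 17s + 66 = (s - 6)(s - 11)
  s^2 - 5s - 6 = (s - 6)(s + 1)
Common monic factor: s - 6


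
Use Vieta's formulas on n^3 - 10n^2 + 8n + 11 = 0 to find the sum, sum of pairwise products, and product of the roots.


Monic cubic n^3+bn^2+cn+d=0: sum=-b, pairwise sum=c, product=-d.
b=-10, c=8, d=11
r1+r2+r3 = 10
r1r2+r1r3+r2r3 = 8
r1r2r3 = -11


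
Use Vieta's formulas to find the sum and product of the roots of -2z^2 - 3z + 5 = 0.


For az^2+bz+c=0: sum = -b/a, product = c/a.
a=-2, b=-3, c=5
Sum = -(-3)/-2 = -3/2
Product = (5)/-2 = -5/2


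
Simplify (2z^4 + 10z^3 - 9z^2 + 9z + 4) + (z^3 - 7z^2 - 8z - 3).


Align terms by degree and add:
  2z^4 + 10z^3 - 9z^2 + 9z + 4
+ z^3 - 7z^2 - 8z - 3
= 2z^4 + 11z^3 - 16z^2 + z + 1


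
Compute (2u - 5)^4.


Expand (2u - 5)^4 by repeated multiplication:
  (2u - 5)^2 = 4u^2 - 20u + 25
  (2u - 5)^3 = 8u^3 - 60u^2 + 150u - 125
= 16u^4 - 160u^3 + 600u^2 - 1000u + 625


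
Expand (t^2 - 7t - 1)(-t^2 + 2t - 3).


Distribute each term of the first polynomial:
  (t^2)(-t^2 + 2t - 3) = -t^4 + 2t^3 - 3t^2
  (-7t)(-t^2 + 2t - 3) = 7t^3 - 14t^2 + 21t
  (-1)(-t^2 + 2t - 3) = t^2 - 2t + 3
Sum: -t^4 + 9t^3 - 16t^2 + 19t + 3


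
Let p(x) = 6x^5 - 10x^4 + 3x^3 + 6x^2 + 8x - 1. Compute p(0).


Using direct substitution:
  6 * (0)^5 = 0
  -10 * (0)^4 = 0
  3 * (0)^3 = 0
  6 * (0)^2 = 0
  8 * (0)^1 = 0
  constant: -1
Sum = 0 + 0 + 0 + 0 + 0 - 1 = -1


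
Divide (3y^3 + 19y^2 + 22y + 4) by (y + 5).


(3y^3 + 19y^2 + 22y + 4) / (y + 5)
Step 1: 3y^2 * (y + 5) = 3y^3 + 15y^2; subtract.
Step 2: 4y * (y + 5) = 4y^2 + 20y; subtract.
Step 3: 2 * (y + 5) = 2y + 10; subtract.
Quotient: 3y^2 + 4y + 2, Remainder: -6


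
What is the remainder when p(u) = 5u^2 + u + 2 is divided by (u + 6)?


By the Remainder Theorem, the remainder equals p(-6):
  5*(-6)^2 = 180
  1*(-6)^1 = -6
  constant: 2
Sum: 180 - 6 + 2 = 176


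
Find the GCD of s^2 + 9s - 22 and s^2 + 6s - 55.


Factor each:
  s^2 + 9s - 22 = (s + 11)(s - 2)
  s^2 + 6s - 55 = (s + 11)(s - 5)
Common monic factor: s + 11


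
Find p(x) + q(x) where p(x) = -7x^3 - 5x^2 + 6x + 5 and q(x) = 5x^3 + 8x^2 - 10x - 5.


Align terms by degree and add:
  -7x^3 - 5x^2 + 6x + 5
+ 5x^3 + 8x^2 - 10x - 5
= -2x^3 + 3x^2 - 4x


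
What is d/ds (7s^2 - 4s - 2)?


Apply the power rule term by term:
  d/ds(7s^2) = 14s
  d/ds(-4s) = -4
  d/ds(-2) = 0
p'(s) = 14s - 4


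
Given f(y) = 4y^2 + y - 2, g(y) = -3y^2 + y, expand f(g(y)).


Substitute g(y) into f:
f(g(y)) = 4*(-3y^2 + y)^2 + 1*(-3y^2 + y) + (-2)
(-3y^2 + y)^2 = 9y^4 - 6y^3 + y^2
Expand and combine: 36y^4 - 24y^3 + y^2 + y - 2


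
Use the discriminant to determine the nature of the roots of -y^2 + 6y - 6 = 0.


D = b^2 - 4ac = (6)^2 - 4(-1)(-6) = 36 - 24 = 12
Since D > 0: two distinct irrational roots


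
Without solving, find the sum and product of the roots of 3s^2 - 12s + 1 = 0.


For as^2+bs+c=0: sum = -b/a, product = c/a.
a=3, b=-12, c=1
Sum = -(-12)/3 = 4
Product = (1)/3 = 1/3


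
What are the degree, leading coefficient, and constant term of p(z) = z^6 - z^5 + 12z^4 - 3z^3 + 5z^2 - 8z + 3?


Highest power of z is 6, with coefficient 1. Constant term is 3.
Degree = 6, leading coefficient = 1, constant term = 3


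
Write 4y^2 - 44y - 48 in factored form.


Roots satisfy r1 + r2 = -b/a = 11 and r1*r2 = c/a = -12.
So r1 = 12, r2 = -1.
4y^2 - 44y - 48 = 4(y - r1)(y - r2) = 4(y - 12)(y + 1)


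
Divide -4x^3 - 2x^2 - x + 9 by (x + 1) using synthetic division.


Synthetic division with c = -1. Coefficients: -4, -2, -1, 9
Bring down -4.
  -4 * -1 = 4; 4 - 2 = 2
  2 * -1 = -2; -2 - 1 = -3
  -3 * -1 = 3; 3 + 9 = 12
Quotient: -4x^2 + 2x - 3, Remainder: 12


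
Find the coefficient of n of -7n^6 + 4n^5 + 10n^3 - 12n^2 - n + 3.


Read off the coefficient of n: -1


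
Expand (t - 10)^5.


Expand (t - 10)^5 by repeated multiplication:
  (t - 10)^2 = t^2 - 20t + 100
  (t - 10)^3 = t^3 - 30t^2 + 300t - 1000
  (t - 10)^4 = t^4 - 40t^3 + 600t^2 - 4000t + 10000
= t^5 - 50t^4 + 1000t^3 - 10000t^2 + 50000t - 100000


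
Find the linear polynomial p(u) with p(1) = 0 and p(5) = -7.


p(u) = mu + b. Using p(1)=0, p(5)=-7:
m = (0 + 7)/(1 - 5) = 7/-4 = -7/4
b = 0 - m*(1) = 0 + 7/4 = 7/4
p(u) = -(7/4)u + (7/4)


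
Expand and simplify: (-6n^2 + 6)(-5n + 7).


Distribute each term of the first polynomial:
  (-6n^2)(-5n + 7) = 30n^3 - 42n^2
  (6)(-5n + 7) = -30n + 42
Sum: 30n^3 - 42n^2 - 30n + 42


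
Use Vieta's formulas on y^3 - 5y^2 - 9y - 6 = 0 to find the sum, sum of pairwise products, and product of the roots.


Monic cubic y^3+by^2+cy+d=0: sum=-b, pairwise sum=c, product=-d.
b=-5, c=-9, d=-6
r1+r2+r3 = 5
r1r2+r1r3+r2r3 = -9
r1r2r3 = 6


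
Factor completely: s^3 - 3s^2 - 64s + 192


Try integer roots (divisors of 192). s=3: p(3)=0.
Divide out (s - 3): quotient is s^2 - 64.
Factor the quadratic: (s - 8)(s + 8)
Result: (s - 3)(s - 8)(s + 8)


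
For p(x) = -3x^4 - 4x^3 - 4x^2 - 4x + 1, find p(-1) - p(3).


p(-1) = 2
p(3) = -398
p(-1) - p(3) = 2 + 398 = 400


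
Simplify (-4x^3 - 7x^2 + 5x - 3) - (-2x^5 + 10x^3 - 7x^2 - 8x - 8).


Distribute the minus sign:
  (-4x^3 - 7x^2 + 5x - 3)
- (-2x^5 + 10x^3 - 7x^2 - 8x - 8)
Negate second polynomial: 2x^5 - 10x^3 + 7x^2 + 8x + 8
Add: 2x^5 - 14x^3 + 13x + 5


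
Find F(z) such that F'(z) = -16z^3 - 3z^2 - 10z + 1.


Reverse power rule on each term:
  ∫ -16z^3 dz = -4z^4
  ∫ -3z^2 dz = -z^3
  ∫ -10z dz = -5z^2
  ∫ 1 dz = z
F(z) = -4z^4 - z^3 - 5z^2 + z + C


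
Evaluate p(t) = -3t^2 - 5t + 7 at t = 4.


Using direct substitution:
  -3 * (4)^2 = -48
  -5 * (4)^1 = -20
  constant: 7
Sum = -48 - 20 + 7 = -61


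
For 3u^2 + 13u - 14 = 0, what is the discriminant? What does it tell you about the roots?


D = b^2 - 4ac = (13)^2 - 4(3)(-14) = 169 + 168 = 337
Since D > 0: two distinct irrational roots


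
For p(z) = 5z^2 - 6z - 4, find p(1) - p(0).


p(1) = -5
p(0) = -4
p(1) - p(0) = -5 + 4 = -1


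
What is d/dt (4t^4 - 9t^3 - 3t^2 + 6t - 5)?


Apply the power rule term by term:
  d/dt(4t^4) = 16t^3
  d/dt(-9t^3) = -27t^2
  d/dt(-3t^2) = -6t
  d/dt(6t) = 6
  d/dt(-5) = 0
p'(t) = 16t^3 - 27t^2 - 6t + 6


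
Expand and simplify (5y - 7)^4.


Expand (5y - 7)^4 by repeated multiplication:
  (5y - 7)^2 = 25y^2 - 70y + 49
  (5y - 7)^3 = 125y^3 - 525y^2 + 735y - 343
= 625y^4 - 3500y^3 + 7350y^2 - 6860y + 2401


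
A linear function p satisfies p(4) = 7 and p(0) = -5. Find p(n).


p(n) = mn + b. Using p(4)=7, p(0)=-5:
m = (7 + 5)/(4) = 12/4 = 3
b = 7 - m*(4) = 7 - 12 = -5
p(n) = 3n - 5


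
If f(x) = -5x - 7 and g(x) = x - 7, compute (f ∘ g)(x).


Substitute g(x) into f:
f(g(x)) = -5*(x - 7) + (-7)
Expand and combine: -5x + 28


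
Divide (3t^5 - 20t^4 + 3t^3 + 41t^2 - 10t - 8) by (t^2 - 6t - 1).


(3t^5 - 20t^4 + 3t^3 + 41t^2 - 10t - 8) / (t^2 - 6t - 1)
Step 1: 3t^3 * (t^2 - 6t - 1) = 3t^5 - 18t^4 - 3t^3; subtract.
Step 2: -2t^2 * (t^2 - 6t - 1) = -2t^4 + 12t^3 + 2t^2; subtract.
Step 3: -6t * (t^2 - 6t - 1) = -6t^3 + 36t^2 + 6t; subtract.
Step 4: 3 * (t^2 - 6t - 1) = 3t^2 - 18t - 3; subtract.
Quotient: 3t^3 - 2t^2 - 6t + 3, Remainder: 2t - 5


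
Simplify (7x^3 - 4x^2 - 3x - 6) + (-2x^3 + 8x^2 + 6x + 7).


Align terms by degree and add:
  7x^3 - 4x^2 - 3x - 6
  -2x^3 + 8x^2 + 6x + 7
= 5x^3 + 4x^2 + 3x + 1


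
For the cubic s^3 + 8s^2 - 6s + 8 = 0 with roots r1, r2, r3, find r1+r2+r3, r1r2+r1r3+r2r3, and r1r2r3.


Monic cubic s^3+bs^2+cs+d=0: sum=-b, pairwise sum=c, product=-d.
b=8, c=-6, d=8
r1+r2+r3 = -8
r1r2+r1r3+r2r3 = -6
r1r2r3 = -8


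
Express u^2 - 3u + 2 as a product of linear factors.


Roots satisfy r1 + r2 = -b/a = 3 and r1*r2 = c/a = 2.
So r1 = 2, r2 = 1.
u^2 - 3u + 2 = (u - r1)(u - r2) = (u - 2)(u - 1)


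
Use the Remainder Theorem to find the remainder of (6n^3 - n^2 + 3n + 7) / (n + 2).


By the Remainder Theorem, the remainder equals p(-2):
  6*(-2)^3 = -48
  -1*(-2)^2 = -4
  3*(-2)^1 = -6
  constant: 7
Sum: -48 - 4 - 6 + 7 = -51


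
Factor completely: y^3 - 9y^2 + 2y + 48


Try integer roots (divisors of 48). y=8: p(8)=0.
Divide out (y - 8): quotient is y^2 - y - 6.
Factor the quadratic: (y + 2)(y - 3)
Result: (y - 8)(y + 2)(y - 3)


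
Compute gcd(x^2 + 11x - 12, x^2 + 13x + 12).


Factor each:
  x^2 + 11x - 12 = (x + 12)(x - 1)
  x^2 + 13x + 12 = (x + 12)(x + 1)
Common monic factor: x + 12


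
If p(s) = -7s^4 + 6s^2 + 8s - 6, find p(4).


Using direct substitution:
  -7 * (4)^4 = -1792
  0 * (4)^3 = 0
  6 * (4)^2 = 96
  8 * (4)^1 = 32
  constant: -6
Sum = -1792 + 0 + 96 + 32 - 6 = -1670


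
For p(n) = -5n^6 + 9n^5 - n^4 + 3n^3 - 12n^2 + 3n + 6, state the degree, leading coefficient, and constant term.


Highest power of n is 6, with coefficient -5. Constant term is 6.
Degree = 6, leading coefficient = -5, constant term = 6


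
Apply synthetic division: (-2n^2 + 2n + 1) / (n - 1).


Synthetic division with c = 1. Coefficients: -2, 2, 1
Bring down -2.
  -2 * 1 = -2; -2 + 2 = 0
  0 * 1 = 0; 0 + 1 = 1
Quotient: -2n, Remainder: 1


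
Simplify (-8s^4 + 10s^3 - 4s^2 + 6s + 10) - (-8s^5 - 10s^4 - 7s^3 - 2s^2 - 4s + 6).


Distribute the minus sign:
  (-8s^4 + 10s^3 - 4s^2 + 6s + 10)
- (-8s^5 - 10s^4 - 7s^3 - 2s^2 - 4s + 6)
Negate second polynomial: 8s^5 + 10s^4 + 7s^3 + 2s^2 + 4s - 6
Add: 8s^5 + 2s^4 + 17s^3 - 2s^2 + 10s + 4


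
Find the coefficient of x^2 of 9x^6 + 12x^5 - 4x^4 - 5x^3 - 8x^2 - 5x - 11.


Read off the coefficient of x^2: -8


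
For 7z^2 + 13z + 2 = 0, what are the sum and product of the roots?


For az^2+bz+c=0: sum = -b/a, product = c/a.
a=7, b=13, c=2
Sum = -(13)/7 = -13/7
Product = (2)/7 = 2/7


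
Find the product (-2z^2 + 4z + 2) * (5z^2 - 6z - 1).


Distribute each term of the first polynomial:
  (-2z^2)(5z^2 - 6z - 1) = -10z^4 + 12z^3 + 2z^2
  (4z)(5z^2 - 6z - 1) = 20z^3 - 24z^2 - 4z
  (2)(5z^2 - 6z - 1) = 10z^2 - 12z - 2
Sum: -10z^4 + 32z^3 - 12z^2 - 16z - 2


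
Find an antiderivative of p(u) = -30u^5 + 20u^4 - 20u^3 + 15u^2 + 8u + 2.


Reverse power rule on each term:
  ∫ -30u^5 du = -5u^6
  ∫ 20u^4 du = 4u^5
  ∫ -20u^3 du = -5u^4
  ∫ 15u^2 du = 5u^3
  ∫ 8u du = 4u^2
  ∫ 2 du = 2u
F(u) = -5u^6 + 4u^5 - 5u^4 + 5u^3 + 4u^2 + 2u + C


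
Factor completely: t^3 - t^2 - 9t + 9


Try integer roots (divisors of 9). t=-3: p(-3)=0.
Divide out (t + 3): quotient is t^2 - 4t + 3.
Factor the quadratic: (t - 3)(t - 1)
Result: (t + 3)(t - 3)(t - 1)


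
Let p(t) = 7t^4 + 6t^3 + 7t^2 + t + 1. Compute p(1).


Using direct substitution:
  7 * (1)^4 = 7
  6 * (1)^3 = 6
  7 * (1)^2 = 7
  1 * (1)^1 = 1
  constant: 1
Sum = 7 + 6 + 7 + 1 + 1 = 22


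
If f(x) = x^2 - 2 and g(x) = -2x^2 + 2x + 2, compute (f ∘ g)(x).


Substitute g(x) into f:
f(g(x)) = 1*(-2x^2 + 2x + 2)^2 + (-2)
(-2x^2 + 2x + 2)^2 = 4x^4 - 8x^3 - 4x^2 + 8x + 4
Expand and combine: 4x^4 - 8x^3 - 4x^2 + 8x + 2


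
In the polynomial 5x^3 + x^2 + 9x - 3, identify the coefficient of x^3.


Read off the coefficient of x^3: 5


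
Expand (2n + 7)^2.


Expand (2n + 7)^2 by repeated multiplication:
= 4n^2 + 28n + 49


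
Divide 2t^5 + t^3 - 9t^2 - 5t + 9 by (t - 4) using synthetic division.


Synthetic division with c = 4. Coefficients: 2, 0, 1, -9, -5, 9
Bring down 2.
  2 * 4 = 8; 8 + 0 = 8
  8 * 4 = 32; 32 + 1 = 33
  33 * 4 = 132; 132 - 9 = 123
  123 * 4 = 492; 492 - 5 = 487
  487 * 4 = 1948; 1948 + 9 = 1957
Quotient: 2t^4 + 8t^3 + 33t^2 + 123t + 487, Remainder: 1957


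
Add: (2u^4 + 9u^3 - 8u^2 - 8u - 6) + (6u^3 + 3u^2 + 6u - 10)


Align terms by degree and add:
  2u^4 + 9u^3 - 8u^2 - 8u - 6
+ 6u^3 + 3u^2 + 6u - 10
= 2u^4 + 15u^3 - 5u^2 - 2u - 16


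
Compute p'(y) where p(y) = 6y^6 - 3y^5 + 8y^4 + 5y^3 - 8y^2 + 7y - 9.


Apply the power rule term by term:
  d/dy(6y^6) = 36y^5
  d/dy(-3y^5) = -15y^4
  d/dy(8y^4) = 32y^3
  d/dy(5y^3) = 15y^2
  d/dy(-8y^2) = -16y
  d/dy(7y) = 7
  d/dy(-9) = 0
p'(y) = 36y^5 - 15y^4 + 32y^3 + 15y^2 - 16y + 7


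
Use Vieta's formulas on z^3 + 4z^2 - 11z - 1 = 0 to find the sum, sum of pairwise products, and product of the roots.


Monic cubic z^3+bz^2+cz+d=0: sum=-b, pairwise sum=c, product=-d.
b=4, c=-11, d=-1
r1+r2+r3 = -4
r1r2+r1r3+r2r3 = -11
r1r2r3 = 1


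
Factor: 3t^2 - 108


Roots satisfy r1 + r2 = -b/a = 0 and r1*r2 = c/a = -36.
So r1 = -6, r2 = 6.
3t^2 - 108 = 3(t - r1)(t - r2) = 3(t + 6)(t - 6)


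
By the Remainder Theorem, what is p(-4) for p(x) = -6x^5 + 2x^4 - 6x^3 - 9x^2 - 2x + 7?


By the Remainder Theorem, the remainder equals p(-4):
  -6*(-4)^5 = 6144
  2*(-4)^4 = 512
  -6*(-4)^3 = 384
  -9*(-4)^2 = -144
  -2*(-4)^1 = 8
  constant: 7
Sum: 6144 + 512 + 384 - 144 + 8 + 7 = 6911


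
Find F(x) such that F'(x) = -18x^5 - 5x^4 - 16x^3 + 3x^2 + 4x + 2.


Reverse power rule on each term:
  ∫ -18x^5 dx = -3x^6
  ∫ -5x^4 dx = -x^5
  ∫ -16x^3 dx = -4x^4
  ∫ 3x^2 dx = x^3
  ∫ 4x dx = 2x^2
  ∫ 2 dx = 2x
F(x) = -3x^6 - x^5 - 4x^4 + x^3 + 2x^2 + 2x + C


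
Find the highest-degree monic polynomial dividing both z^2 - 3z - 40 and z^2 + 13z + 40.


Factor each:
  z^2 - 3z - 40 = (z + 5)(z - 8)
  z^2 + 13z + 40 = (z + 5)(z + 8)
Common monic factor: z + 5


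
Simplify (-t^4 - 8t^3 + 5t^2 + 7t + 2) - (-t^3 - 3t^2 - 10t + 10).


Distribute the minus sign:
  (-t^4 - 8t^3 + 5t^2 + 7t + 2)
- (-t^3 - 3t^2 - 10t + 10)
Negate second polynomial: t^3 + 3t^2 + 10t - 10
Add: -t^4 - 7t^3 + 8t^2 + 17t - 8


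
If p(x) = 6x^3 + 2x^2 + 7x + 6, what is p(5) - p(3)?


p(5) = 841
p(3) = 207
p(5) - p(3) = 841 - 207 = 634


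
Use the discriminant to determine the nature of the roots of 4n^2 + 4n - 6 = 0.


D = b^2 - 4ac = (4)^2 - 4(4)(-6) = 16 + 96 = 112
Since D > 0: two distinct irrational roots


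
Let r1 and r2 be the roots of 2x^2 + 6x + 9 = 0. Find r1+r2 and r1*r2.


For ax^2+bx+c=0: sum = -b/a, product = c/a.
a=2, b=6, c=9
Sum = -(6)/2 = -3
Product = (9)/2 = 9/2


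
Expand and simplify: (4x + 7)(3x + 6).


Distribute each term of the first polynomial:
  (4x)(3x + 6) = 12x^2 + 24x
  (7)(3x + 6) = 21x + 42
Sum: 12x^2 + 45x + 42


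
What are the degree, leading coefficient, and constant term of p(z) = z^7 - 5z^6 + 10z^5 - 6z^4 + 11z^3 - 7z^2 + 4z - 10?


Highest power of z is 7, with coefficient 1. Constant term is -10.
Degree = 7, leading coefficient = 1, constant term = -10


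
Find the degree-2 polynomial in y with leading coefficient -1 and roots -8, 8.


p(y) = -(y + 8)(y - 8)
Expand: -y^2 + 64


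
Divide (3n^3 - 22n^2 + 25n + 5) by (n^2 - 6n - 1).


(3n^3 - 22n^2 + 25n + 5) / (n^2 - 6n - 1)
Step 1: 3n * (n^2 - 6n - 1) = 3n^3 - 18n^2 - 3n; subtract.
Step 2: -4 * (n^2 - 6n - 1) = -4n^2 + 24n + 4; subtract.
Quotient: 3n - 4, Remainder: 4n + 1


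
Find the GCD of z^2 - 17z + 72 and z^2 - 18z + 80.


Factor each:
  z^2 - 17z + 72 = (z - 8)(z - 9)
  z^2 - 18z + 80 = (z - 8)(z - 10)
Common monic factor: z - 8


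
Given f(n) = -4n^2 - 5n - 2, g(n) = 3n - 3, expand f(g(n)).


Substitute g(n) into f:
f(g(n)) = -4*(3n - 3)^2 + (-5)*(3n - 3) + (-2)
(3n - 3)^2 = 9n^2 - 18n + 9
Expand and combine: -36n^2 + 57n - 23


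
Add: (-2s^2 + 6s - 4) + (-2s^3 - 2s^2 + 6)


Align terms by degree and add:
  -2s^2 + 6s - 4
  -2s^3 - 2s^2 + 6
= -2s^3 - 4s^2 + 6s + 2


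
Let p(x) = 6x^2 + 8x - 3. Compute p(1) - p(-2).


p(1) = 11
p(-2) = 5
p(1) - p(-2) = 11 - 5 = 6


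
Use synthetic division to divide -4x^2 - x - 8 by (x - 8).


Synthetic division with c = 8. Coefficients: -4, -1, -8
Bring down -4.
  -4 * 8 = -32; -32 - 1 = -33
  -33 * 8 = -264; -264 - 8 = -272
Quotient: -4x - 33, Remainder: -272


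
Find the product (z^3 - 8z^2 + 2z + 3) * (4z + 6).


Distribute each term of the first polynomial:
  (z^3)(4z + 6) = 4z^4 + 6z^3
  (-8z^2)(4z + 6) = -32z^3 - 48z^2
  (2z)(4z + 6) = 8z^2 + 12z
  (3)(4z + 6) = 12z + 18
Sum: 4z^4 - 26z^3 - 40z^2 + 24z + 18


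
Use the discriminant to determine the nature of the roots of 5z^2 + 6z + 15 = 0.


D = b^2 - 4ac = (6)^2 - 4(5)(15) = 36 - 300 = -264
Since D < 0: two complex conjugate roots (no real roots)


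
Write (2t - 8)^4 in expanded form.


Expand (2t - 8)^4 by repeated multiplication:
  (2t - 8)^2 = 4t^2 - 32t + 64
  (2t - 8)^3 = 8t^3 - 96t^2 + 384t - 512
= 16t^4 - 256t^3 + 1536t^2 - 4096t + 4096


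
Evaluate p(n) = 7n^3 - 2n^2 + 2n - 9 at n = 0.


Using direct substitution:
  7 * (0)^3 = 0
  -2 * (0)^2 = 0
  2 * (0)^1 = 0
  constant: -9
Sum = 0 + 0 + 0 - 9 = -9


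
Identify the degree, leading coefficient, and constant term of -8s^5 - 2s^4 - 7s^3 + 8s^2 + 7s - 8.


Highest power of s is 5, with coefficient -8. Constant term is -8.
Degree = 5, leading coefficient = -8, constant term = -8


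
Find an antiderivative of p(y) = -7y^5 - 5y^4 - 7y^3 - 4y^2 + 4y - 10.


Reverse power rule on each term:
  ∫ -7y^5 dy = -(7/6)y^6
  ∫ -5y^4 dy = -y^5
  ∫ -7y^3 dy = -(7/4)y^4
  ∫ -4y^2 dy = -(4/3)y^3
  ∫ 4y dy = 2y^2
  ∫ -10 dy = -10y
F(y) = -(7/6)y^6 - y^5 - (7/4)y^4 - (4/3)y^3 + 2y^2 - 10y + C


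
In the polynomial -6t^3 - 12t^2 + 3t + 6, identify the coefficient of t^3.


Read off the coefficient of t^3: -6


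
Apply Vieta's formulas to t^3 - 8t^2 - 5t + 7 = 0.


Monic cubic t^3+bt^2+ct+d=0: sum=-b, pairwise sum=c, product=-d.
b=-8, c=-5, d=7
r1+r2+r3 = 8
r1r2+r1r3+r2r3 = -5
r1r2r3 = -7


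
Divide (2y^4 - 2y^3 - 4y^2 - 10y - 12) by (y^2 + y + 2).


(2y^4 - 2y^3 - 4y^2 - 10y - 12) / (y^2 + y + 2)
Step 1: 2y^2 * (y^2 + y + 2) = 2y^4 + 2y^3 + 4y^2; subtract.
Step 2: -4y * (y^2 + y + 2) = -4y^3 - 4y^2 - 8y; subtract.
Step 3: -4 * (y^2 + y + 2) = -4y^2 - 4y - 8; subtract.
Quotient: 2y^2 - 4y - 4, Remainder: 2y - 4


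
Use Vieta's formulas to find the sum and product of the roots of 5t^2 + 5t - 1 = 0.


For at^2+bt+c=0: sum = -b/a, product = c/a.
a=5, b=5, c=-1
Sum = -(5)/5 = -1
Product = (-1)/5 = -1/5


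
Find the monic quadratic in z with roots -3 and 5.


p(z) = (z + 3)(z - 5)
Expand: z^2 - 2z - 15


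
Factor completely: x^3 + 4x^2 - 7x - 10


Try integer roots (divisors of -10). x=-1: p(-1)=0.
Divide out (x + 1): quotient is x^2 + 3x - 10.
Factor the quadratic: (x - 2)(x + 5)
Result: (x + 1)(x - 2)(x + 5)


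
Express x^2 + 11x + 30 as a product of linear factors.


Roots satisfy r1 + r2 = -b/a = -11 and r1*r2 = c/a = 30.
So r1 = -5, r2 = -6.
x^2 + 11x + 30 = (x - r1)(x - r2) = (x + 5)(x + 6)


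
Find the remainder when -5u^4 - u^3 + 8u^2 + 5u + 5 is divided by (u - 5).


By the Remainder Theorem, the remainder equals p(5):
  -5*(5)^4 = -3125
  -1*(5)^3 = -125
  8*(5)^2 = 200
  5*(5)^1 = 25
  constant: 5
Sum: -3125 - 125 + 200 + 25 + 5 = -3020


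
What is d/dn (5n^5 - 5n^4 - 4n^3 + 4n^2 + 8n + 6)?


Apply the power rule term by term:
  d/dn(5n^5) = 25n^4
  d/dn(-5n^4) = -20n^3
  d/dn(-4n^3) = -12n^2
  d/dn(4n^2) = 8n
  d/dn(8n) = 8
  d/dn(6) = 0
p'(n) = 25n^4 - 20n^3 - 12n^2 + 8n + 8


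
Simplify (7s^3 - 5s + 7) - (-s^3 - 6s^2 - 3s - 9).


Distribute the minus sign:
  (7s^3 - 5s + 7)
- (-s^3 - 6s^2 - 3s - 9)
Negate second polynomial: s^3 + 6s^2 + 3s + 9
Add: 8s^3 + 6s^2 - 2s + 16


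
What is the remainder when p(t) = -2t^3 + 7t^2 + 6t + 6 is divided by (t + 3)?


By the Remainder Theorem, the remainder equals p(-3):
  -2*(-3)^3 = 54
  7*(-3)^2 = 63
  6*(-3)^1 = -18
  constant: 6
Sum: 54 + 63 - 18 + 6 = 105


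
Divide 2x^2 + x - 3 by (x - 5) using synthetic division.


Synthetic division with c = 5. Coefficients: 2, 1, -3
Bring down 2.
  2 * 5 = 10; 10 + 1 = 11
  11 * 5 = 55; 55 - 3 = 52
Quotient: 2x + 11, Remainder: 52


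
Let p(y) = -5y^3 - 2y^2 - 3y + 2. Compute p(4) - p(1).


p(4) = -362
p(1) = -8
p(4) - p(1) = -362 + 8 = -354


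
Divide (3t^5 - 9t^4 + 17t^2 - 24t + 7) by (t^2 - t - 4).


(3t^5 - 9t^4 + 17t^2 - 24t + 7) / (t^2 - t - 4)
Step 1: 3t^3 * (t^2 - t - 4) = 3t^5 - 3t^4 - 12t^3; subtract.
Step 2: -6t^2 * (t^2 - t - 4) = -6t^4 + 6t^3 + 24t^2; subtract.
Step 3: 6t * (t^2 - t - 4) = 6t^3 - 6t^2 - 24t; subtract.
Step 4: -1 * (t^2 - t - 4) = -t^2 + t + 4; subtract.
Quotient: 3t^3 - 6t^2 + 6t - 1, Remainder: -t + 3


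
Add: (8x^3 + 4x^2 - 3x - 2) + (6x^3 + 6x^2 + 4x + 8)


Align terms by degree and add:
  8x^3 + 4x^2 - 3x - 2
+ 6x^3 + 6x^2 + 4x + 8
= 14x^3 + 10x^2 + x + 6


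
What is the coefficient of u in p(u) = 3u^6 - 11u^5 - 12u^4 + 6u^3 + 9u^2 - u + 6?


Read off the coefficient of u: -1


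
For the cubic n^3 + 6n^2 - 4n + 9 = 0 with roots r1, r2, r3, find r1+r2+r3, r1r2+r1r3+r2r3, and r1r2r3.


Monic cubic n^3+bn^2+cn+d=0: sum=-b, pairwise sum=c, product=-d.
b=6, c=-4, d=9
r1+r2+r3 = -6
r1r2+r1r3+r2r3 = -4
r1r2r3 = -9


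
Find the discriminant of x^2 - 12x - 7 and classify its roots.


D = b^2 - 4ac = (-12)^2 - 4(1)(-7) = 144 + 28 = 172
Since D > 0: two distinct irrational roots


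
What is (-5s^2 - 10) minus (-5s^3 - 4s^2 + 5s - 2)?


Distribute the minus sign:
  (-5s^2 - 10)
- (-5s^3 - 4s^2 + 5s - 2)
Negate second polynomial: 5s^3 + 4s^2 - 5s + 2
Add: 5s^3 - s^2 - 5s - 8


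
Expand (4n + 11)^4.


Expand (4n + 11)^4 by repeated multiplication:
  (4n + 11)^2 = 16n^2 + 88n + 121
  (4n + 11)^3 = 64n^3 + 528n^2 + 1452n + 1331
= 256n^4 + 2816n^3 + 11616n^2 + 21296n + 14641


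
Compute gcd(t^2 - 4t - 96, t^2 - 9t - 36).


Factor each:
  t^2 - 4t - 96 = (t - 12)(t + 8)
  t^2 - 9t - 36 = (t - 12)(t + 3)
Common monic factor: t - 12


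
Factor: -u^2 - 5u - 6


Roots satisfy r1 + r2 = -b/a = -5 and r1*r2 = c/a = 6.
So r1 = -3, r2 = -2.
-u^2 - 5u - 6 = -(u - r1)(u - r2) = -(u + 3)(u + 2)


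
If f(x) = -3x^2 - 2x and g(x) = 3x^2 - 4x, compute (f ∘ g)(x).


Substitute g(x) into f:
f(g(x)) = -3*(3x^2 - 4x)^2 + (-2)*(3x^2 - 4x)
(3x^2 - 4x)^2 = 9x^4 - 24x^3 + 16x^2
Expand and combine: -27x^4 + 72x^3 - 54x^2 + 8x


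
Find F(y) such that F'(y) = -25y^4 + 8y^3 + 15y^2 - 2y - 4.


Reverse power rule on each term:
  ∫ -25y^4 dy = -5y^5
  ∫ 8y^3 dy = 2y^4
  ∫ 15y^2 dy = 5y^3
  ∫ -2y dy = -y^2
  ∫ -4 dy = -4y
F(y) = -5y^5 + 2y^4 + 5y^3 - y^2 - 4y + C


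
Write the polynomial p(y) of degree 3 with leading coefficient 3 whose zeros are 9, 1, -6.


p(y) = 3(y - 9)(y - 1)(y + 6)
Expand: 3y^3 - 12y^2 - 153y + 162


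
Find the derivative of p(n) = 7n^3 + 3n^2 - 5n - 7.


Apply the power rule term by term:
  d/dn(7n^3) = 21n^2
  d/dn(3n^2) = 6n
  d/dn(-5n) = -5
  d/dn(-7) = 0
p'(n) = 21n^2 + 6n - 5


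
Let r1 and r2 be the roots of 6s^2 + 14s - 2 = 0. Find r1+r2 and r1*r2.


For as^2+bs+c=0: sum = -b/a, product = c/a.
a=6, b=14, c=-2
Sum = -(14)/6 = -7/3
Product = (-2)/6 = -1/3


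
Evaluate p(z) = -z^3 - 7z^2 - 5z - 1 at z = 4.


Using direct substitution:
  -1 * (4)^3 = -64
  -7 * (4)^2 = -112
  -5 * (4)^1 = -20
  constant: -1
Sum = -64 - 112 - 20 - 1 = -197


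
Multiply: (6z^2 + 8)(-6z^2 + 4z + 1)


Distribute each term of the first polynomial:
  (6z^2)(-6z^2 + 4z + 1) = -36z^4 + 24z^3 + 6z^2
  (8)(-6z^2 + 4z + 1) = -48z^2 + 32z + 8
Sum: -36z^4 + 24z^3 - 42z^2 + 32z + 8


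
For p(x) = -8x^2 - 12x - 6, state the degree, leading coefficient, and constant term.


Highest power of x is 2, with coefficient -8. Constant term is -6.
Degree = 2, leading coefficient = -8, constant term = -6


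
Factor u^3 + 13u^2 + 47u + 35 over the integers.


Try integer roots (divisors of 35). u=-5: p(-5)=0.
Divide out (u + 5): quotient is u^2 + 8u + 7.
Factor the quadratic: (u + 1)(u + 7)
Result: (u + 5)(u + 1)(u + 7)


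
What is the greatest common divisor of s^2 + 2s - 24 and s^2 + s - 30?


Factor each:
  s^2 + 2s - 24 = (s + 6)(s - 4)
  s^2 + s - 30 = (s + 6)(s - 5)
Common monic factor: s + 6


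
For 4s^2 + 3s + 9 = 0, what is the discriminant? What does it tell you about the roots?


D = b^2 - 4ac = (3)^2 - 4(4)(9) = 9 - 144 = -135
Since D < 0: two complex conjugate roots (no real roots)


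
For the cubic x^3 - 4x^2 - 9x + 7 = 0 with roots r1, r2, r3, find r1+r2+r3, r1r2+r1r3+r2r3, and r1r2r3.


Monic cubic x^3+bx^2+cx+d=0: sum=-b, pairwise sum=c, product=-d.
b=-4, c=-9, d=7
r1+r2+r3 = 4
r1r2+r1r3+r2r3 = -9
r1r2r3 = -7


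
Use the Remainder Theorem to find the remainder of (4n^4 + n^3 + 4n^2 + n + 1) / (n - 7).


By the Remainder Theorem, the remainder equals p(7):
  4*(7)^4 = 9604
  1*(7)^3 = 343
  4*(7)^2 = 196
  1*(7)^1 = 7
  constant: 1
Sum: 9604 + 343 + 196 + 7 + 1 = 10151


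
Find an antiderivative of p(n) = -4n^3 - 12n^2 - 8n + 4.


Reverse power rule on each term:
  ∫ -4n^3 dn = -n^4
  ∫ -12n^2 dn = -4n^3
  ∫ -8n dn = -4n^2
  ∫ 4 dn = 4n
F(n) = -n^4 - 4n^3 - 4n^2 + 4n + C


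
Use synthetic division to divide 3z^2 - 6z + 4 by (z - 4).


Synthetic division with c = 4. Coefficients: 3, -6, 4
Bring down 3.
  3 * 4 = 12; 12 - 6 = 6
  6 * 4 = 24; 24 + 4 = 28
Quotient: 3z + 6, Remainder: 28


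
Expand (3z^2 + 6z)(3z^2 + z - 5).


Distribute each term of the first polynomial:
  (3z^2)(3z^2 + z - 5) = 9z^4 + 3z^3 - 15z^2
  (6z)(3z^2 + z - 5) = 18z^3 + 6z^2 - 30z
Sum: 9z^4 + 21z^3 - 9z^2 - 30z


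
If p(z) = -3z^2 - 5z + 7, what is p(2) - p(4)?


p(2) = -15
p(4) = -61
p(2) - p(4) = -15 + 61 = 46


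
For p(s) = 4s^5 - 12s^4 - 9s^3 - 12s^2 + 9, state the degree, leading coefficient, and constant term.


Highest power of s is 5, with coefficient 4. Constant term is 9.
Degree = 5, leading coefficient = 4, constant term = 9


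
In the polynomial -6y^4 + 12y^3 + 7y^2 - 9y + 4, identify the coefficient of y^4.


Read off the coefficient of y^4: -6


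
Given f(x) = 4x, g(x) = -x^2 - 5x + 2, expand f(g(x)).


Substitute g(x) into f:
f(g(x)) = 4*(-x^2 - 5x + 2)
Expand and combine: -4x^2 - 20x + 8


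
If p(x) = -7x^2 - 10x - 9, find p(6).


Using direct substitution:
  -7 * (6)^2 = -252
  -10 * (6)^1 = -60
  constant: -9
Sum = -252 - 60 - 9 = -321


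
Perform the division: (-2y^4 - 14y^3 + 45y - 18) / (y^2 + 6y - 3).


(-2y^4 - 14y^3 + 45y - 18) / (y^2 + 6y - 3)
Step 1: -2y^2 * (y^2 + 6y - 3) = -2y^4 - 12y^3 + 6y^2; subtract.
Step 2: -2y * (y^2 + 6y - 3) = -2y^3 - 12y^2 + 6y; subtract.
Step 3: 6 * (y^2 + 6y - 3) = 6y^2 + 36y - 18; subtract.
Quotient: -2y^2 - 2y + 6, Remainder: 3y


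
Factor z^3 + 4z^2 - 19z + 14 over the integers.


Try integer roots (divisors of 14). z=2: p(2)=0.
Divide out (z - 2): quotient is z^2 + 6z - 7.
Factor the quadratic: (z - 1)(z + 7)
Result: (z - 2)(z - 1)(z + 7)


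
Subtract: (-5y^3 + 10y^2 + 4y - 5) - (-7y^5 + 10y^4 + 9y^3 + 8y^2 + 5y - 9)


Distribute the minus sign:
  (-5y^3 + 10y^2 + 4y - 5)
- (-7y^5 + 10y^4 + 9y^3 + 8y^2 + 5y - 9)
Negate second polynomial: 7y^5 - 10y^4 - 9y^3 - 8y^2 - 5y + 9
Add: 7y^5 - 10y^4 - 14y^3 + 2y^2 - y + 4


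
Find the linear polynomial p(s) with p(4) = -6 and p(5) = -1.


p(s) = ms + b. Using p(4)=-6, p(5)=-1:
m = (-6 + 1)/(4 - 5) = -5/-1 = 5
b = -6 - m*(4) = -6 - 20 = -26
p(s) = 5s - 26


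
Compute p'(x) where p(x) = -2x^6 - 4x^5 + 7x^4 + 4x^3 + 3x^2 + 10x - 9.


Apply the power rule term by term:
  d/dx(-2x^6) = -12x^5
  d/dx(-4x^5) = -20x^4
  d/dx(7x^4) = 28x^3
  d/dx(4x^3) = 12x^2
  d/dx(3x^2) = 6x
  d/dx(10x) = 10
  d/dx(-9) = 0
p'(x) = -12x^5 - 20x^4 + 28x^3 + 12x^2 + 6x + 10


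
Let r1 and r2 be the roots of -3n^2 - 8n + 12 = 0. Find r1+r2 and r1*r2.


For an^2+bn+c=0: sum = -b/a, product = c/a.
a=-3, b=-8, c=12
Sum = -(-8)/-3 = -8/3
Product = (12)/-3 = -4


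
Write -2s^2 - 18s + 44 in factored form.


Roots satisfy r1 + r2 = -b/a = -9 and r1*r2 = c/a = -22.
So r1 = 2, r2 = -11.
-2s^2 - 18s + 44 = -2(s - r1)(s - r2) = -2(s - 2)(s + 11)


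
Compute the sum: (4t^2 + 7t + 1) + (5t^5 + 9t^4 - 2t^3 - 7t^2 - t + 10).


Align terms by degree and add:
  4t^2 + 7t + 1
+ 5t^5 + 9t^4 - 2t^3 - 7t^2 - t + 10
= 5t^5 + 9t^4 - 2t^3 - 3t^2 + 6t + 11


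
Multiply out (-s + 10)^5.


Expand (-s + 10)^5 by repeated multiplication:
  (-s + 10)^2 = s^2 - 20s + 100
  (-s + 10)^3 = -s^3 + 30s^2 - 300s + 1000
  (-s + 10)^4 = s^4 - 40s^3 + 600s^2 - 4000s + 10000
= -s^5 + 50s^4 - 1000s^3 + 10000s^2 - 50000s + 100000


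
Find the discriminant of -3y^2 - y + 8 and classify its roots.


D = b^2 - 4ac = (-1)^2 - 4(-3)(8) = 1 + 96 = 97
Since D > 0: two distinct irrational roots


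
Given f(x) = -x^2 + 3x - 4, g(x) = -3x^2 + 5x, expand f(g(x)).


Substitute g(x) into f:
f(g(x)) = -1*(-3x^2 + 5x)^2 + 3*(-3x^2 + 5x) + (-4)
(-3x^2 + 5x)^2 = 9x^4 - 30x^3 + 25x^2
Expand and combine: -9x^4 + 30x^3 - 34x^2 + 15x - 4


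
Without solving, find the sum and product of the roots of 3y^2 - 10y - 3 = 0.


For ay^2+by+c=0: sum = -b/a, product = c/a.
a=3, b=-10, c=-3
Sum = -(-10)/3 = 10/3
Product = (-3)/3 = -1


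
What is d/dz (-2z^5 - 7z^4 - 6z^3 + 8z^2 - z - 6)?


Apply the power rule term by term:
  d/dz(-2z^5) = -10z^4
  d/dz(-7z^4) = -28z^3
  d/dz(-6z^3) = -18z^2
  d/dz(8z^2) = 16z
  d/dz(-z) = -1
  d/dz(-6) = 0
p'(z) = -10z^4 - 28z^3 - 18z^2 + 16z - 1


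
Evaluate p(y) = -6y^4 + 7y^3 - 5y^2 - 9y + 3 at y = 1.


Using direct substitution:
  -6 * (1)^4 = -6
  7 * (1)^3 = 7
  -5 * (1)^2 = -5
  -9 * (1)^1 = -9
  constant: 3
Sum = -6 + 7 - 5 - 9 + 3 = -10


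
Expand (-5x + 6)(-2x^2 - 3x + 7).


Distribute each term of the first polynomial:
  (-5x)(-2x^2 - 3x + 7) = 10x^3 + 15x^2 - 35x
  (6)(-2x^2 - 3x + 7) = -12x^2 - 18x + 42
Sum: 10x^3 + 3x^2 - 53x + 42


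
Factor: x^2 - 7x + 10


Roots satisfy r1 + r2 = -b/a = 7 and r1*r2 = c/a = 10.
So r1 = 5, r2 = 2.
x^2 - 7x + 10 = (x - r1)(x - r2) = (x - 5)(x - 2)


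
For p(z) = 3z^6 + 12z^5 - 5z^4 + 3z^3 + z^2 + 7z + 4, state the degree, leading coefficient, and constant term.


Highest power of z is 6, with coefficient 3. Constant term is 4.
Degree = 6, leading coefficient = 3, constant term = 4


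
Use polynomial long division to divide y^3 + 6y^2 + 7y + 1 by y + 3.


(y^3 + 6y^2 + 7y + 1) / (y + 3)
Step 1: y^2 * (y + 3) = y^3 + 3y^2; subtract.
Step 2: 3y * (y + 3) = 3y^2 + 9y; subtract.
Step 3: -2 * (y + 3) = -2y - 6; subtract.
Quotient: y^2 + 3y - 2, Remainder: 7


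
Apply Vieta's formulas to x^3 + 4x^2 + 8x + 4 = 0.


Monic cubic x^3+bx^2+cx+d=0: sum=-b, pairwise sum=c, product=-d.
b=4, c=8, d=4
r1+r2+r3 = -4
r1r2+r1r3+r2r3 = 8
r1r2r3 = -4


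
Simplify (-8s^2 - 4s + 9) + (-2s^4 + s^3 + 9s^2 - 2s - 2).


Align terms by degree and add:
  -8s^2 - 4s + 9
  -2s^4 + s^3 + 9s^2 - 2s - 2
= -2s^4 + s^3 + s^2 - 6s + 7


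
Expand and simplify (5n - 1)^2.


Expand (5n - 1)^2 by repeated multiplication:
= 25n^2 - 10n + 1


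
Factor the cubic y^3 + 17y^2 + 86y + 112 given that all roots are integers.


Try integer roots (divisors of 112). y=-7: p(-7)=0.
Divide out (y + 7): quotient is y^2 + 10y + 16.
Factor the quadratic: (y + 8)(y + 2)
Result: (y + 7)(y + 8)(y + 2)


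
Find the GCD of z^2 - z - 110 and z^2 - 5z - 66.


Factor each:
  z^2 - z - 110 = (z - 11)(z + 10)
  z^2 - 5z - 66 = (z - 11)(z + 6)
Common monic factor: z - 11


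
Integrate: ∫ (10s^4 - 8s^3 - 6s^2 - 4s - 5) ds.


Reverse power rule on each term:
  ∫ 10s^4 ds = 2s^5
  ∫ -8s^3 ds = -2s^4
  ∫ -6s^2 ds = -2s^3
  ∫ -4s ds = -2s^2
  ∫ -5 ds = -5s
F(s) = 2s^5 - 2s^4 - 2s^3 - 2s^2 - 5s + C


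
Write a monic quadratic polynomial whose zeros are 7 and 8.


p(u) = (u - 7)(u - 8)
Expand: u^2 - 15u + 56


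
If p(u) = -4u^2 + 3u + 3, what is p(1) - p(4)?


p(1) = 2
p(4) = -49
p(1) - p(4) = 2 + 49 = 51


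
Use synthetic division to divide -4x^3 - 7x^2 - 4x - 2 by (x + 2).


Synthetic division with c = -2. Coefficients: -4, -7, -4, -2
Bring down -4.
  -4 * -2 = 8; 8 - 7 = 1
  1 * -2 = -2; -2 - 4 = -6
  -6 * -2 = 12; 12 - 2 = 10
Quotient: -4x^2 + x - 6, Remainder: 10


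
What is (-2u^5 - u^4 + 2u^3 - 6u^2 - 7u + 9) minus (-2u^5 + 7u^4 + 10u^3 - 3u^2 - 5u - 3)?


Distribute the minus sign:
  (-2u^5 - u^4 + 2u^3 - 6u^2 - 7u + 9)
- (-2u^5 + 7u^4 + 10u^3 - 3u^2 - 5u - 3)
Negate second polynomial: 2u^5 - 7u^4 - 10u^3 + 3u^2 + 5u + 3
Add: -8u^4 - 8u^3 - 3u^2 - 2u + 12


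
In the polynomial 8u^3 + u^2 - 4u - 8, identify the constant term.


Read off the constant term: -8


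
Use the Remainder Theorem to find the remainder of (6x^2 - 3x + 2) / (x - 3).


By the Remainder Theorem, the remainder equals p(3):
  6*(3)^2 = 54
  -3*(3)^1 = -9
  constant: 2
Sum: 54 - 9 + 2 = 47


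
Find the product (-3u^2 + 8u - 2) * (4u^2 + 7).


Distribute each term of the first polynomial:
  (-3u^2)(4u^2 + 7) = -12u^4 - 21u^2
  (8u)(4u^2 + 7) = 32u^3 + 56u
  (-2)(4u^2 + 7) = -8u^2 - 14
Sum: -12u^4 + 32u^3 - 29u^2 + 56u - 14


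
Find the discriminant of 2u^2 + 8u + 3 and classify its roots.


D = b^2 - 4ac = (8)^2 - 4(2)(3) = 64 - 24 = 40
Since D > 0: two distinct irrational roots


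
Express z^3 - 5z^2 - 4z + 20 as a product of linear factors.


Try integer roots (divisors of 20). z=2: p(2)=0.
Divide out (z - 2): quotient is z^2 - 3z - 10.
Factor the quadratic: (z - 5)(z + 2)
Result: (z - 2)(z - 5)(z + 2)


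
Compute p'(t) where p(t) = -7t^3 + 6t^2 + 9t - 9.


Apply the power rule term by term:
  d/dt(-7t^3) = -21t^2
  d/dt(6t^2) = 12t
  d/dt(9t) = 9
  d/dt(-9) = 0
p'(t) = -21t^2 + 12t + 9


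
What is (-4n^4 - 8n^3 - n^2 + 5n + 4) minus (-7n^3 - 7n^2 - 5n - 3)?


Distribute the minus sign:
  (-4n^4 - 8n^3 - n^2 + 5n + 4)
- (-7n^3 - 7n^2 - 5n - 3)
Negate second polynomial: 7n^3 + 7n^2 + 5n + 3
Add: -4n^4 - n^3 + 6n^2 + 10n + 7


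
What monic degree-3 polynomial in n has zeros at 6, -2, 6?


p(n) = (n - 6)(n + 2)(n - 6)
Expand: n^3 - 10n^2 + 12n + 72


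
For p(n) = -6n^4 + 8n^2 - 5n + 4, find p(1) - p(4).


p(1) = 1
p(4) = -1424
p(1) - p(4) = 1 + 1424 = 1425


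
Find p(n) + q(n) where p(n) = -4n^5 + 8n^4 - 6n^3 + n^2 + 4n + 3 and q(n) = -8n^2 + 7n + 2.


Align terms by degree and add:
  -4n^5 + 8n^4 - 6n^3 + n^2 + 4n + 3
  -8n^2 + 7n + 2
= -4n^5 + 8n^4 - 6n^3 - 7n^2 + 11n + 5


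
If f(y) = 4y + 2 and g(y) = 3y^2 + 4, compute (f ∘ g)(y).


Substitute g(y) into f:
f(g(y)) = 4*(3y^2 + 4) + 2
Expand and combine: 12y^2 + 18


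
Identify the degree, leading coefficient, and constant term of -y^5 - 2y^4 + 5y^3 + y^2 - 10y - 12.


Highest power of y is 5, with coefficient -1. Constant term is -12.
Degree = 5, leading coefficient = -1, constant term = -12


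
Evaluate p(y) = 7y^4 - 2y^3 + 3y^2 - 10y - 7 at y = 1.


Using direct substitution:
  7 * (1)^4 = 7
  -2 * (1)^3 = -2
  3 * (1)^2 = 3
  -10 * (1)^1 = -10
  constant: -7
Sum = 7 - 2 + 3 - 10 - 7 = -9


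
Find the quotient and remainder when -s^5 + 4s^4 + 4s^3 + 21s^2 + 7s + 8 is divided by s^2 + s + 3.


(-s^5 + 4s^4 + 4s^3 + 21s^2 + 7s + 8) / (s^2 + s + 3)
Step 1: -s^3 * (s^2 + s + 3) = -s^5 - s^4 - 3s^3; subtract.
Step 2: 5s^2 * (s^2 + s + 3) = 5s^4 + 5s^3 + 15s^2; subtract.
Step 3: 2s * (s^2 + s + 3) = 2s^3 + 2s^2 + 6s; subtract.
Step 4: 4 * (s^2 + s + 3) = 4s^2 + 4s + 12; subtract.
Quotient: -s^3 + 5s^2 + 2s + 4, Remainder: -3s - 4


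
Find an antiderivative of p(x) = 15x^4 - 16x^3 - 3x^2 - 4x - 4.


Reverse power rule on each term:
  ∫ 15x^4 dx = 3x^5
  ∫ -16x^3 dx = -4x^4
  ∫ -3x^2 dx = -x^3
  ∫ -4x dx = -2x^2
  ∫ -4 dx = -4x
F(x) = 3x^5 - 4x^4 - x^3 - 2x^2 - 4x + C


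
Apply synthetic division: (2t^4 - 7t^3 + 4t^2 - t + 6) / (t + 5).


Synthetic division with c = -5. Coefficients: 2, -7, 4, -1, 6
Bring down 2.
  2 * -5 = -10; -10 - 7 = -17
  -17 * -5 = 85; 85 + 4 = 89
  89 * -5 = -445; -445 - 1 = -446
  -446 * -5 = 2230; 2230 + 6 = 2236
Quotient: 2t^3 - 17t^2 + 89t - 446, Remainder: 2236


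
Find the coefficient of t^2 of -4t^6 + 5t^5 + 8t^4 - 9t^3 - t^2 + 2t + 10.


Read off the coefficient of t^2: -1


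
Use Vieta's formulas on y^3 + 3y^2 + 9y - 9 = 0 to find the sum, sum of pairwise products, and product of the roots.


Monic cubic y^3+by^2+cy+d=0: sum=-b, pairwise sum=c, product=-d.
b=3, c=9, d=-9
r1+r2+r3 = -3
r1r2+r1r3+r2r3 = 9
r1r2r3 = 9


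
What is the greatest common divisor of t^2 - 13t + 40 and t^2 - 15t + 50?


Factor each:
  t^2 - 13t + 40 = (t - 5)(t - 8)
  t^2 - 15t + 50 = (t - 5)(t - 10)
Common monic factor: t - 5


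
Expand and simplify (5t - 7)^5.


Expand (5t - 7)^5 by repeated multiplication:
  (5t - 7)^2 = 25t^2 - 70t + 49
  (5t - 7)^3 = 125t^3 - 525t^2 + 735t - 343
  (5t - 7)^4 = 625t^4 - 3500t^3 + 7350t^2 - 6860t + 2401
= 3125t^5 - 21875t^4 + 61250t^3 - 85750t^2 + 60025t - 16807


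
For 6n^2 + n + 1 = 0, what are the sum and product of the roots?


For an^2+bn+c=0: sum = -b/a, product = c/a.
a=6, b=1, c=1
Sum = -(1)/6 = -1/6
Product = (1)/6 = 1/6


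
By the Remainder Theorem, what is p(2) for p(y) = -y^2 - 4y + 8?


By the Remainder Theorem, the remainder equals p(2):
  -1*(2)^2 = -4
  -4*(2)^1 = -8
  constant: 8
Sum: -4 - 8 + 8 = -4


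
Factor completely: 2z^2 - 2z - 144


Roots satisfy r1 + r2 = -b/a = 1 and r1*r2 = c/a = -72.
So r1 = -8, r2 = 9.
2z^2 - 2z - 144 = 2(z - r1)(z - r2) = 2(z + 8)(z - 9)


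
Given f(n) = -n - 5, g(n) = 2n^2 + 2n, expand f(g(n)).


Substitute g(n) into f:
f(g(n)) = -1*(2n^2 + 2n) + (-5)
Expand and combine: -2n^2 - 2n - 5


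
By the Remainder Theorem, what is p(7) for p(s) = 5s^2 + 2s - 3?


By the Remainder Theorem, the remainder equals p(7):
  5*(7)^2 = 245
  2*(7)^1 = 14
  constant: -3
Sum: 245 + 14 - 3 = 256


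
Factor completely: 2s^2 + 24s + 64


Roots satisfy r1 + r2 = -b/a = -12 and r1*r2 = c/a = 32.
So r1 = -4, r2 = -8.
2s^2 + 24s + 64 = 2(s - r1)(s - r2) = 2(s + 4)(s + 8)


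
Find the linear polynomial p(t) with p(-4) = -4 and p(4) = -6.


p(t) = mt + b. Using p(-4)=-4, p(4)=-6:
m = (-4 + 6)/(-4 - 4) = 2/-8 = -1/4
b = -4 - m*(-4) = -4 - 1 = -5
p(t) = -(1/4)t - 5


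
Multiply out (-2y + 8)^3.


Expand (-2y + 8)^3 by repeated multiplication:
  (-2y + 8)^2 = 4y^2 - 32y + 64
= -8y^3 + 96y^2 - 384y + 512


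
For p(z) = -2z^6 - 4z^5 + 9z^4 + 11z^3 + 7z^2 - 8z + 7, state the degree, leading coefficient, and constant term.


Highest power of z is 6, with coefficient -2. Constant term is 7.
Degree = 6, leading coefficient = -2, constant term = 7


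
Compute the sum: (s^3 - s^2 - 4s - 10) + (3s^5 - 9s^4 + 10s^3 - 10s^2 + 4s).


Align terms by degree and add:
  s^3 - s^2 - 4s - 10
+ 3s^5 - 9s^4 + 10s^3 - 10s^2 + 4s
= 3s^5 - 9s^4 + 11s^3 - 11s^2 - 10


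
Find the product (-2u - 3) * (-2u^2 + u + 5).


Distribute each term of the first polynomial:
  (-2u)(-2u^2 + u + 5) = 4u^3 - 2u^2 - 10u
  (-3)(-2u^2 + u + 5) = 6u^2 - 3u - 15
Sum: 4u^3 + 4u^2 - 13u - 15


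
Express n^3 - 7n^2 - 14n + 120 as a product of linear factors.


Try integer roots (divisors of 120). n=6: p(6)=0.
Divide out (n - 6): quotient is n^2 - n - 20.
Factor the quadratic: (n + 4)(n - 5)
Result: (n - 6)(n + 4)(n - 5)


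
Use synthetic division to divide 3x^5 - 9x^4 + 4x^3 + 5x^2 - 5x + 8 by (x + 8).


Synthetic division with c = -8. Coefficients: 3, -9, 4, 5, -5, 8
Bring down 3.
  3 * -8 = -24; -24 - 9 = -33
  -33 * -8 = 264; 264 + 4 = 268
  268 * -8 = -2144; -2144 + 5 = -2139
  -2139 * -8 = 17112; 17112 - 5 = 17107
  17107 * -8 = -136856; -136856 + 8 = -136848
Quotient: 3x^4 - 33x^3 + 268x^2 - 2139x + 17107, Remainder: -136848


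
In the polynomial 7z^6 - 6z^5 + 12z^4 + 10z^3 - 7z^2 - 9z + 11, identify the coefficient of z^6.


Read off the coefficient of z^6: 7


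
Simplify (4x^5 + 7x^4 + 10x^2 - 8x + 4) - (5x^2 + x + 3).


Distribute the minus sign:
  (4x^5 + 7x^4 + 10x^2 - 8x + 4)
- (5x^2 + x + 3)
Negate second polynomial: -5x^2 - x - 3
Add: 4x^5 + 7x^4 + 5x^2 - 9x + 1
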